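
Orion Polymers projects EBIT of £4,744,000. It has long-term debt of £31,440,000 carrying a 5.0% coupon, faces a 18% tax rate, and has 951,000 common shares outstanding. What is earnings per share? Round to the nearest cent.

Pre-tax income = £4,744,000 − £1,572,000.00 = £3,172,000.00.
After tax at 18%: net income = £3,172,000.00 × 0.82 = £2,601,040.00.
Per share: £2,601,040.00 / 951,000 shares = £2.74.

£2.74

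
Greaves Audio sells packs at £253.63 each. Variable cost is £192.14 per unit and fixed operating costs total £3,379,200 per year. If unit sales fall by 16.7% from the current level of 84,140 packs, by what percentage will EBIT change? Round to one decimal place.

-48.1%

Total contribution margin = 84,140 × £61.49 = £5,173,768.60.
EBIT = £5,173,768.60 − £3,379,200 = £1,794,568.60.
So DOL = total CM / EBIT = £5,173,768.60 / £1,794,568.60 = 2.8830.
%ΔEBIT = DOL × %ΔSales = 2.8830 × -16.7% = -48.1%.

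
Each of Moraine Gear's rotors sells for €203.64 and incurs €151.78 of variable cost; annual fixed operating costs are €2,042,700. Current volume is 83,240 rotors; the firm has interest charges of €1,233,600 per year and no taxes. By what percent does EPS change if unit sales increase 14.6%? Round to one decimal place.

+60.6%

Total contribution margin = 83,240 × €51.86 = €4,316,826.40.
EBIT = €4,316,826.40 − €2,042,700 = €2,274,126.40.
After interest of €1,233,600.00, pre-tax earnings = €1,040,526.40.
DCL = total CM / (EBIT − I) = €4,316,826.40 / €1,040,526.40 = 4.1487.
%ΔEPS = DCL × %ΔSales = 4.1487 × +14.6% = +60.6%.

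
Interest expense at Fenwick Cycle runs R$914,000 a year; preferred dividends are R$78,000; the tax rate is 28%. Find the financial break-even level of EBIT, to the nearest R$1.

R$1,022,333

Preferred dividends are paid after tax, so their pre-tax equivalent is R$78,000 ÷ (1 − 0.28) = R$108,333.33.
EPS = 0 when EBIT covers interest plus the pre-tax preferred burden: R$914,000 + R$108,333.33 = R$1,022,333.33.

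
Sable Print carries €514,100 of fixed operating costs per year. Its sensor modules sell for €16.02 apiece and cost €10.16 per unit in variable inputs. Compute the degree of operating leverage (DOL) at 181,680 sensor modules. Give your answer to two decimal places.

1.93

At 181,680 units, contribution = 181,680 × €5.86 = €1,064,644.80.
Subtracting fixed costs: EBIT = €1,064,644.80 − €514,100 = €550,544.80.
So DOL = total CM / EBIT = €1,064,644.80 / €550,544.80 = 1.9338.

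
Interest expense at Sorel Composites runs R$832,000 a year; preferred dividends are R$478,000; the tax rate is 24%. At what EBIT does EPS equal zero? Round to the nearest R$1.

R$1,460,947

Preferred dividends are paid after tax, so their pre-tax equivalent is R$478,000 ÷ (1 − 0.24) = R$628,947.37.
Financial break-even EBIT = interest + D_p ÷ (1 − t) = R$832,000 + R$628,947.37 = R$1,460,947.37.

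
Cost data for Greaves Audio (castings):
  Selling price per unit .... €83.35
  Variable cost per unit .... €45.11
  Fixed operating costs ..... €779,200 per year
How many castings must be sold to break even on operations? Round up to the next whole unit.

Contribution margin per unit = €83.35 − €45.11 = €38.24.
Units to break even: €779,200 ÷ €38.24 = 20,376.57, rounded up to 20,377.

20,377 castings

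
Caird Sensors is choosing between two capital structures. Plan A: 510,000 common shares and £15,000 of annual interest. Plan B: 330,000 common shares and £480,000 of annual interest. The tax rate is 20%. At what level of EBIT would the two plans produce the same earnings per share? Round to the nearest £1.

£1,332,500

Set EPS_A = EPS_B: (EBIT − £15,000)(1 − 0.20) ÷ 510,000 = (EBIT − £480,000)(1 − 0.20) ÷ 330,000.
Cancelling (1 − t) and cross-multiplying: 330,000·(EBIT − 15,000) = 510,000·(EBIT − 480,000).
EBIT × (510,000 − 330,000) = 480,000 × 510,000 − 15,000 × 330,000 = 239,850,000,000, so EBIT = 239,850,000,000 ÷ 180,000 = 1,332,500.00.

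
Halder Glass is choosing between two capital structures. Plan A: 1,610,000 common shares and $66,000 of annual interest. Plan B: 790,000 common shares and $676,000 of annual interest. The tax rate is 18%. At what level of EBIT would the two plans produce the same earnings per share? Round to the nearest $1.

$1,263,683

At indifference, (EBIT − 66,000)(1 − t)/1,610,000 = (EBIT − 676,000)(1 − t)/790,000.
The (1 − t) factor cancels: (EBIT − 66,000) × 790,000 = (EBIT − 676,000) × 1,610,000.
EBIT × (1,610,000 − 790,000) = 676,000 × 1,610,000 − 66,000 × 790,000 = 1,036,220,000,000, so EBIT = 1,036,220,000,000 ÷ 820,000 = 1,263,682.93.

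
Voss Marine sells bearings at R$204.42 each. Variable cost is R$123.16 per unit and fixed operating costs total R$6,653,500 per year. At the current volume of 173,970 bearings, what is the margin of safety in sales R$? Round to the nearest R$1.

Unit CM = price − variable cost = R$204.42 − R$123.16 = R$81.26. Break-even units = R$6,653,500 ÷ R$81.26 = 81,879.15; break-even revenue = 81,879.15 × R$204.42 = R$16,737,736.52.
Actual sales revenue = 173,970 × R$204.42 = R$35,562,947.40.
Margin of safety = R$35,562,947.40 − R$16,737,736.52 = R$18,825,211.

R$18,825,211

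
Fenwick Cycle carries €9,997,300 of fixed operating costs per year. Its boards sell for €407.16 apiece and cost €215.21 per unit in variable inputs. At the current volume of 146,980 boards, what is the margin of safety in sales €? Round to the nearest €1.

€38,638,330

Each unit contributes €407.16 − €215.21 = €191.95. Break-even units = €9,997,300 ÷ €191.95 = 52,082.83; break-even revenue = 52,082.83 × €407.16 = €21,206,046.72.
Actual sales revenue = 146,980 × €407.16 = €59,844,376.80.
Margin of safety = €59,844,376.80 − €21,206,046.72 = €38,638,330.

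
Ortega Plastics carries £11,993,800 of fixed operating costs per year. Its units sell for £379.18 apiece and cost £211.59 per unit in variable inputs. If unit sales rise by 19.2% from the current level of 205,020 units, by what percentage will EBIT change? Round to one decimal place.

Contribution at this volume is 205,020 × £167.59 = £34,359,301.80.
Operating income = contribution − fixed costs = £34,359,301.80 − £11,993,800 = £22,365,501.80.
Degree of operating leverage = £34,359,301.80 / £22,365,501.80 = 1.5363.
Operating income changes by 1.5363 × +19.2% = +29.5%.

+29.5%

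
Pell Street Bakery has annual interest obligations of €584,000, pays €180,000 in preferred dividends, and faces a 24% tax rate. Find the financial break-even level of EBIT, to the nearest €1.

€820,842

Grossing the preferred dividend up to pre-tax terms: €180,000 / (1 − 0.24) = €236,842.11.
Financial break-even EBIT = interest + D_p ÷ (1 − t) = €584,000 + €236,842.11 = €820,842.11.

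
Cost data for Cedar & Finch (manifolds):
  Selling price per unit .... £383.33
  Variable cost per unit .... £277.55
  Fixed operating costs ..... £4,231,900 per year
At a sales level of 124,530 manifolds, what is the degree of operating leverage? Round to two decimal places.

Total contribution margin = 124,530 × £105.78 = £13,172,783.40.
EBIT = £13,172,783.40 − £4,231,900 = £8,940,883.40.
Degree of operating leverage = £13,172,783.40 / £8,940,883.40 = 1.4733.

1.47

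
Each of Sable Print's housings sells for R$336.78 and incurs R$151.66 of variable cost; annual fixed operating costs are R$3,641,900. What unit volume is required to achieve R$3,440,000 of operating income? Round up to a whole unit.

Contribution margin per unit = R$336.78 − R$151.66 = R$185.12.
Need Q such that Q × R$185.12 − R$3,641,900 = R$3,440,000, i.e. Q = R$7,081,900 / R$185.12 = 38,255.73 → 38,256.

38,256 housings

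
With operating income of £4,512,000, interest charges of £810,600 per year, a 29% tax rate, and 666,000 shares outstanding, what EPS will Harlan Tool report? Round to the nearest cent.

Interest = £810,600.00, so EBT = £4,512,000 − £810,600.00 = £3,701,400.00.
Net income = £3,701,400.00 × (1 − 0.29) = £2,627,994.00.
Per share: £2,627,994.00 / 666,000 shares = £3.95.

£3.95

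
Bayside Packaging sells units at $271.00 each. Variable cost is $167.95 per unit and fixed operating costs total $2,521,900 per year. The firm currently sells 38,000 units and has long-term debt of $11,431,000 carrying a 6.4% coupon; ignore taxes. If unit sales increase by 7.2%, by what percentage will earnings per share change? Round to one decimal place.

Contribution at this volume is 38,000 × $103.05 = $3,915,900.00.
EBIT = $3,915,900.00 − $2,521,900 = $1,394,000.00.
After interest of $731,584.00, pre-tax earnings = $662,416.00.
Degree of combined leverage = contribution ÷ (EBIT − I) = $3,915,900.00 ÷ $662,416.00 = 5.9115.
EPS therefore changes by 5.9115 × (+7.2%) = +42.6%.

+42.6%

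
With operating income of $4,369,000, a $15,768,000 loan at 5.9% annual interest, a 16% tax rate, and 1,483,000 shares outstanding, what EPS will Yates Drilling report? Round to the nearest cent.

Interest = $930,312.00, so EBT = $4,369,000 − $930,312.00 = $3,438,688.00.
Net income = $3,438,688.00 × (1 − 0.16) = $2,888,497.92.
Per share: $2,888,497.92 / 1,483,000 shares = $1.95.

$1.95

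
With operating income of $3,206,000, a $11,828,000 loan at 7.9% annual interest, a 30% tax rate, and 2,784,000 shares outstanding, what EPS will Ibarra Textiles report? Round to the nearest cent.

$0.57

Interest = $934,412.00, so EBT = $3,206,000 − $934,412.00 = $2,271,588.00.
After tax at 30%: net income = $2,271,588.00 × 0.70 = $1,590,111.60.
EPS = $1,590,111.60 ÷ 2,784,000 = $0.57.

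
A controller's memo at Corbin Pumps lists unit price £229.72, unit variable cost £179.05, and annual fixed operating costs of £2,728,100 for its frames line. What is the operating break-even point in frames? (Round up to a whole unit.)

Each unit contributes £229.72 − £179.05 = £50.67.
Units to break even: £2,728,100 ÷ £50.67 = 53,840.54, rounded up to 53,841.

53,841 frames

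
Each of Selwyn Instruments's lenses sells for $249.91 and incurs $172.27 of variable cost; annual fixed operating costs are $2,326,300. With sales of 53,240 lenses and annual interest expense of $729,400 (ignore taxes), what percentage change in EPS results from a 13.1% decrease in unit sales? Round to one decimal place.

-50.2%

Total contribution margin = 53,240 × $77.64 = $4,133,553.60.
Operating income = contribution − fixed costs = $4,133,553.60 − $2,326,300 = $1,807,253.60.
Interest = $729,400.00, so EBIT − I = $1,077,853.60.
Degree of combined leverage = contribution ÷ (EBIT − I) = $4,133,553.60 ÷ $1,077,853.60 = 3.8350.
%ΔEPS = DCL × %ΔSales = 3.8350 × -13.1% = -50.2%.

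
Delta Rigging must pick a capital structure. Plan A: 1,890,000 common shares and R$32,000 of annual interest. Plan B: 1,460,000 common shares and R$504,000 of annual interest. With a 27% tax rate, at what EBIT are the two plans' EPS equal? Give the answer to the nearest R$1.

Set EPS_A = EPS_B: (EBIT − R$32,000)(1 − 0.27) ÷ 1,890,000 = (EBIT − R$504,000)(1 − 0.27) ÷ 1,460,000.
Cancelling (1 − t) and cross-multiplying: 1,460,000·(EBIT − 32,000) = 1,890,000·(EBIT − 504,000).
Solving, EBIT = (504,000·1,890,000 − 32,000·1,460,000) / (1,890,000 − 1,460,000) = 905,840,000,000 / 430,000 = 2,106,604.65.

R$2,106,605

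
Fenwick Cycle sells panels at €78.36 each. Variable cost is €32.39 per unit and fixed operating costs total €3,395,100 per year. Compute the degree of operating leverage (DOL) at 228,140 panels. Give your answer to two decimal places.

1.48

Total contribution margin = 228,140 × €45.97 = €10,487,595.80.
EBIT = €10,487,595.80 − €3,395,100 = €7,092,495.80.
Degree of operating leverage = €10,487,595.80 / €7,092,495.80 = 1.4787.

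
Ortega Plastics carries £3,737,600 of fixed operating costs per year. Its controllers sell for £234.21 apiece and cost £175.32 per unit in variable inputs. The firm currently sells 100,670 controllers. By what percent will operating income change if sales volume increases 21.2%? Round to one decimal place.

Contribution at this volume is 100,670 × £58.89 = £5,928,456.30.
Operating income = contribution − fixed costs = £5,928,456.30 − £3,737,600 = £2,190,856.30.
DOL = contribution ÷ EBIT = £5,928,456.30 ÷ £2,190,856.30 = 2.7060.
So EBIT moves 2.7060 × (+21.2%) = +57.4%.

+57.4%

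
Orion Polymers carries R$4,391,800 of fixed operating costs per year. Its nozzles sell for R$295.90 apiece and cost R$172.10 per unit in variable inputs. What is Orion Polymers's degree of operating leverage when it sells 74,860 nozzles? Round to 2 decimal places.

Contribution at this volume is 74,860 × R$123.80 = R$9,267,668.00.
EBIT = R$9,267,668.00 − R$4,391,800 = R$4,875,868.00.
Degree of operating leverage = R$9,267,668.00 / R$4,875,868.00 = 1.9007.

1.90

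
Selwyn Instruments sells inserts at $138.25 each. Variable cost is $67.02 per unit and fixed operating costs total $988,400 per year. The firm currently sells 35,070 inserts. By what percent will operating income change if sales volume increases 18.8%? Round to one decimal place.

Total contribution margin = 35,070 × $71.23 = $2,498,036.10.
Subtracting fixed costs: EBIT = $2,498,036.10 − $988,400 = $1,509,636.10.
So DOL = total CM / EBIT = $2,498,036.10 / $1,509,636.10 = 1.6547.
Operating income changes by 1.6547 × +18.8% = +31.1%.

+31.1%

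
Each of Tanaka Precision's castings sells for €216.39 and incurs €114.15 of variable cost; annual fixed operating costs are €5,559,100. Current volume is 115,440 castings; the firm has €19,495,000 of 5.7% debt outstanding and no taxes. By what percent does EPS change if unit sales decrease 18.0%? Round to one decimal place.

Contribution at this volume is 115,440 × €102.24 = €11,802,585.60.
Subtracting fixed costs: EBIT = €11,802,585.60 − €5,559,100 = €6,243,485.60.
After interest of €1,111,215.00, pre-tax earnings = €5,132,270.60.
Degree of combined leverage = contribution ÷ (EBIT − I) = €11,802,585.60 ÷ €5,132,270.60 = 2.2997.
EPS therefore changes by 2.2997 × (-18.0%) = -41.4%.

-41.4%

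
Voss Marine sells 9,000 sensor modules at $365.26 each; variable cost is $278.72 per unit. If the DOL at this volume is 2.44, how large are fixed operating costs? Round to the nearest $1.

At 9,000 units, contribution = 9,000 × $86.54 = $778,860.00.
DOL = contribution / EBIT, so EBIT = $778,860.00 / 2.44 = $319,204.92.
And FC = contribution − EBIT = $778,860.00 − $319,204.92 = $459,655.

$459,655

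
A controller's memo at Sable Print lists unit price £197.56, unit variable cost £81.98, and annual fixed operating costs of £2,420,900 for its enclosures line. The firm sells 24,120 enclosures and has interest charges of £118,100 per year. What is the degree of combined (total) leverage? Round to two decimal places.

Contribution at this volume is 24,120 × £115.58 = £2,787,789.60.
Subtracting fixed costs: EBIT = £2,787,789.60 − £2,420,900 = £366,889.60. Interest = £118,100.00, so EBIT − I = £248,789.60.
DCL = contribution ÷ (EBIT − I) = £2,787,789.60 ÷ £248,789.60 = 11.2054.

11.21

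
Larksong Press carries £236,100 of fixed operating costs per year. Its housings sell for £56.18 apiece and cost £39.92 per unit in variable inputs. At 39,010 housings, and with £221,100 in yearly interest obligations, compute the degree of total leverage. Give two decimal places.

Total contribution margin = 39,010 × £16.26 = £634,302.60.
Operating income = contribution − fixed costs = £634,302.60 − £236,100 = £398,202.60. Interest = £221,100.00, so EBIT − I = £177,102.60.
DCL = contribution ÷ (EBIT − I) = £634,302.60 ÷ £177,102.60 = 3.5816.

3.58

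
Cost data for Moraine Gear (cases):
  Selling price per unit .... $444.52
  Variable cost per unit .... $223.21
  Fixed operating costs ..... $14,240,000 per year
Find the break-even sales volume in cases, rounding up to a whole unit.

Contribution margin per unit = $444.52 − $223.21 = $221.31.
Units to break even: $14,240,000 ÷ $221.31 = 64,344.13, rounded up to 64,345.

64,345 cases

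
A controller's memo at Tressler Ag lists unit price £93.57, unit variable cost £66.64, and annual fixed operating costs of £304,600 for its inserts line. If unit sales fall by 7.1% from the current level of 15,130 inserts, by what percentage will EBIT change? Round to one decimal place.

At 15,130 units, contribution = 15,130 × £26.93 = £407,450.90.
Operating income = contribution − fixed costs = £407,450.90 − £304,600 = £102,850.90.
Degree of operating leverage = £407,450.90 / £102,850.90 = 3.9616.
So EBIT moves 3.9616 × (-7.1%) = -28.1%.

-28.1%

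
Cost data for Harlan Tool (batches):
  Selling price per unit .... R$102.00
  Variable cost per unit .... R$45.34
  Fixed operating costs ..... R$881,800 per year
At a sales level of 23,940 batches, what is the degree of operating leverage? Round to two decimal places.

2.86

Contribution at this volume is 23,940 × R$56.66 = R$1,356,440.40.
Subtracting fixed costs: EBIT = R$1,356,440.40 − R$881,800 = R$474,640.40.
Degree of operating leverage = R$1,356,440.40 / R$474,640.40 = 2.8578.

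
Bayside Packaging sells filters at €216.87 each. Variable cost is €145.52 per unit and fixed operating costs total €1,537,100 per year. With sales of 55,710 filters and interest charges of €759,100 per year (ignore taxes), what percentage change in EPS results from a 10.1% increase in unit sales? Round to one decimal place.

+23.9%

Contribution at this volume is 55,710 × €71.35 = €3,974,908.50.
Subtracting fixed costs: EBIT = €3,974,908.50 − €1,537,100 = €2,437,808.50.
After interest of €759,100.00, pre-tax earnings = €1,678,708.50.
Degree of combined leverage = contribution ÷ (EBIT − I) = €3,974,908.50 ÷ €1,678,708.50 = 2.3678.
%ΔEPS = DCL × %ΔSales = 2.3678 × +10.1% = +23.9%.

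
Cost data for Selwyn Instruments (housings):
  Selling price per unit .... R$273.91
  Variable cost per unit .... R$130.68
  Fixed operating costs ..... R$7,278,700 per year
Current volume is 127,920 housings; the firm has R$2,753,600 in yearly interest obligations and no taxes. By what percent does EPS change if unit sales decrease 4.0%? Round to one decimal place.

-8.8%

Contribution at this volume is 127,920 × R$143.23 = R$18,321,981.60.
Subtracting fixed costs: EBIT = R$18,321,981.60 − R$7,278,700 = R$11,043,281.60.
After interest of R$2,753,600.00, pre-tax earnings = R$8,289,681.60.
Degree of combined leverage = contribution ÷ (EBIT − I) = R$18,321,981.60 ÷ R$8,289,681.60 = 2.2102.
%ΔEPS = DCL × %ΔSales = 2.2102 × -4.0% = -8.8%.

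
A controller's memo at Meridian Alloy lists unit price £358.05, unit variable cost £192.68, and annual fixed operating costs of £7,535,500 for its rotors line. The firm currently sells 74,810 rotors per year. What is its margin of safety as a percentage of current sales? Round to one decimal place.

Unit CM = price − variable cost = £358.05 − £192.68 = £165.37. Break-even units = £7,535,500 ÷ £165.37 = 45,567.52; break-even revenue = 45,567.52 × £358.05 = £16,315,448.84.
Current sales = 74,810 × £358.05 = £26,785,720.50.
Margin of safety = (£26,785,720.50 − £16,315,448.84) ÷ £26,785,720.50 = 39.1%.

39.1%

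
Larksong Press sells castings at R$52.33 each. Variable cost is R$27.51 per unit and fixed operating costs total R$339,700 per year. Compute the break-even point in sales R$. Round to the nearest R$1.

R$716,217

CM per unit = R$52.33 − R$27.51 = R$24.82; CM ratio = R$24.82 / R$52.33 = 0.4743.
Break-even sales = FC ÷ CM ratio = R$339,700 × R$52.33 / R$24.82 = R$716,217.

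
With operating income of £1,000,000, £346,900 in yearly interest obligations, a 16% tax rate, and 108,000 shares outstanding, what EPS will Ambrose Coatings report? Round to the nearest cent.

£5.08

Pre-tax income = £1,000,000 − £346,900.00 = £653,100.00.
After tax at 16%: net income = £653,100.00 × 0.84 = £548,604.00.
Per share: £548,604.00 / 108,000 shares = £5.08.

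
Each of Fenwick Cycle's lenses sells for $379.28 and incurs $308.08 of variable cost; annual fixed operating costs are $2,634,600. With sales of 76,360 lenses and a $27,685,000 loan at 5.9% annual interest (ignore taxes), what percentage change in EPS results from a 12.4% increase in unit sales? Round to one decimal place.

+57.7%

At 76,360 units, contribution = 76,360 × $71.20 = $5,436,832.00.
EBIT = $5,436,832.00 − $2,634,600 = $2,802,232.00.
Interest = $1,633,415.00, so EBIT − I = $1,168,817.00.
DCL = total CM / (EBIT − I) = $5,436,832.00 / $1,168,817.00 = 4.6516.
EPS therefore changes by 4.6516 × (+12.4%) = +57.7%.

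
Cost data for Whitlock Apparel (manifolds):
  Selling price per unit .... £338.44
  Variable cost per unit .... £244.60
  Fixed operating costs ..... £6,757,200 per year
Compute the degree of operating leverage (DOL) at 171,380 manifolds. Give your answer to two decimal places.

Total contribution margin = 171,380 × £93.84 = £16,082,299.20.
Subtracting fixed costs: EBIT = £16,082,299.20 − £6,757,200 = £9,325,099.20.
So DOL = total CM / EBIT = £16,082,299.20 / £9,325,099.20 = 1.7246.

1.72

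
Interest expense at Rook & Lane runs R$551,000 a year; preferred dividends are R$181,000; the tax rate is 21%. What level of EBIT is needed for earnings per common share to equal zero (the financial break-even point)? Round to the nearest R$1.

Grossing the preferred dividend up to pre-tax terms: R$181,000 / (1 − 0.21) = R$229,113.92.
EPS = 0 when EBIT covers interest plus the pre-tax preferred burden: R$551,000 + R$229,113.92 = R$780,113.92.

R$780,114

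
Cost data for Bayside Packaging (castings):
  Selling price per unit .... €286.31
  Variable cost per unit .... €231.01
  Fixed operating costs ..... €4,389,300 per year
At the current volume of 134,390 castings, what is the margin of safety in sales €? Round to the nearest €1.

Each unit contributes €286.31 − €231.01 = €55.30. Break-even units = €4,389,300 ÷ €55.30 = 79,372.51; break-even revenue = 79,372.51 × €286.31 = €22,725,144.36.
Current sales = 134,390 × €286.31 = €38,477,200.90.
Margin of safety = €38,477,200.90 − €22,725,144.36 = €15,752,057.

€15,752,057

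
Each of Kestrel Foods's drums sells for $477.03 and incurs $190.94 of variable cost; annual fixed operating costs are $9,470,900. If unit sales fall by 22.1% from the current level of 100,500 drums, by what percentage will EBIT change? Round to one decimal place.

Contribution at this volume is 100,500 × $286.09 = $28,752,045.00.
Subtracting fixed costs: EBIT = $28,752,045.00 − $9,470,900 = $19,281,145.00.
So DOL = total CM / EBIT = $28,752,045.00 / $19,281,145.00 = 1.4912.
Operating income changes by 1.4912 × -22.1% = -33.0%.

-33.0%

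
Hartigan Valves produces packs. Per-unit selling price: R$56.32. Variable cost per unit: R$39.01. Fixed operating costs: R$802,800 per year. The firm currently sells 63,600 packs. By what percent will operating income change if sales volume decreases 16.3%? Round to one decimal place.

-60.2%

At 63,600 units, contribution = 63,600 × R$17.31 = R$1,100,916.00.
EBIT = R$1,100,916.00 − R$802,800 = R$298,116.00.
DOL = contribution ÷ EBIT = R$1,100,916.00 ÷ R$298,116.00 = 3.6929.
%ΔEBIT = DOL × %ΔSales = 3.6929 × -16.3% = -60.2%.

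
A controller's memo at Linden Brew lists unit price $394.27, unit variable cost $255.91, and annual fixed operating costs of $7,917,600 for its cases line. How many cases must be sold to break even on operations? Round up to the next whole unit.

57,225 cases

Contribution margin per unit = $394.27 − $255.91 = $138.36.
Break-even volume = fixed costs ÷ CM per unit = $7,917,600 ÷ $138.36 = 57,224.63, so 57,225 cases.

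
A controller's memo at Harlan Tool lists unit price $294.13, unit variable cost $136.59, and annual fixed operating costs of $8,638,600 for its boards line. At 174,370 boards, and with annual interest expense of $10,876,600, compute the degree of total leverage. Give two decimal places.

At 174,370 units, contribution = 174,370 × $157.54 = $27,470,249.80.
Subtracting fixed costs: EBIT = $27,470,249.80 − $8,638,600 = $18,831,649.80. Interest = $10,876,600.00.
DOL = $27,470,249.80 ÷ $18,831,649.80 = 1.4587; DFL = $18,831,649.80 ÷ $7,955,049.80 = 2.3673.
DCL = DOL × DFL = 1.4587 × 2.3673 = 3.4532.

3.45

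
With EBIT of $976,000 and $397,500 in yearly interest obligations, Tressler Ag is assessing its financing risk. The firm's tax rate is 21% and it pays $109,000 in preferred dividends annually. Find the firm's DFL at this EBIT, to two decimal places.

Annual interest charges come to $397,500.00.
Pre-tax preferred-dividend burden = $109,000 ÷ (1 − 0.21) = $137,974.68.
DFL = EBIT ÷ [EBIT − I − D_p/(1−t)] = $976,000 ÷ [$976,000 − $397,500.00 − $137,974.68] = $976,000 ÷ $440,525.32 = 2.2155.

2.22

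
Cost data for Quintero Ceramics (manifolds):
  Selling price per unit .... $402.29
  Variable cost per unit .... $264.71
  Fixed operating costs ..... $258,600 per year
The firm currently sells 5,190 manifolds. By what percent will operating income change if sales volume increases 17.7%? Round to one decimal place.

+27.8%

At 5,190 units, contribution = 5,190 × $137.58 = $714,040.20.
Operating income = contribution − fixed costs = $714,040.20 − $258,600 = $455,440.20.
So DOL = total CM / EBIT = $714,040.20 / $455,440.20 = 1.5678.
Operating income changes by 1.5678 × +17.7% = +27.8%.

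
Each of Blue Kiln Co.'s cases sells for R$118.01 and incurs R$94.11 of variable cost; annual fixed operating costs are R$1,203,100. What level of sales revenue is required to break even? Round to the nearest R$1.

CM per unit = R$118.01 − R$94.11 = R$23.90; CM ratio = R$23.90 / R$118.01 = 0.2025.
Break-even sales = FC ÷ CM ratio = R$1,203,100 × R$118.01 / R$23.90 = R$5,940,495.

R$5,940,495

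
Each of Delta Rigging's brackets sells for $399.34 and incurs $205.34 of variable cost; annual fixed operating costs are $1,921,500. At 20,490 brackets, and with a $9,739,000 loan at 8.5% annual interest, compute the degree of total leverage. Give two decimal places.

3.24

Total contribution margin = 20,490 × $194.00 = $3,975,060.00.
Subtracting fixed costs: EBIT = $3,975,060.00 − $1,921,500 = $2,053,560.00. Interest = $827,815.00.
DOL = $3,975,060.00 ÷ $2,053,560.00 = 1.9357; DFL = $2,053,560.00 ÷ $1,225,745.00 = 1.6754.
DCL = DOL × DFL = 1.9357 × 1.6754 = 3.2431.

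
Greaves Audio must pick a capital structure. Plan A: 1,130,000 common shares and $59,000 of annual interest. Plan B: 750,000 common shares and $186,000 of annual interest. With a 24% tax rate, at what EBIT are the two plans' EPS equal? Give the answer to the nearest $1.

Set EPS_A = EPS_B: (EBIT − $59,000)(1 − 0.24) ÷ 1,130,000 = (EBIT − $186,000)(1 − 0.24) ÷ 750,000.
The (1 − t) factor cancels: (EBIT − 59,000) × 750,000 = (EBIT − 186,000) × 1,130,000.
EBIT × (1,130,000 − 750,000) = 186,000 × 1,130,000 − 59,000 × 750,000 = 165,930,000,000, so EBIT = 165,930,000,000 ÷ 380,000 = 436,657.89.

$436,658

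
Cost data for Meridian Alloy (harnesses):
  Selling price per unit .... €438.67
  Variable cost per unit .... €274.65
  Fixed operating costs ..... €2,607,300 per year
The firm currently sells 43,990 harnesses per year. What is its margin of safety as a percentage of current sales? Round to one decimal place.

Contribution margin per unit = €438.67 − €274.65 = €164.02. Break-even units = €2,607,300 ÷ €164.02 = 15,896.23; break-even revenue = 15,896.23 × €438.67 = €6,973,200.16.
Current sales = 43,990 × €438.67 = €19,297,093.30.
Margin of safety = (€19,297,093.30 − €6,973,200.16) ÷ €19,297,093.30 = 63.9%.

63.9%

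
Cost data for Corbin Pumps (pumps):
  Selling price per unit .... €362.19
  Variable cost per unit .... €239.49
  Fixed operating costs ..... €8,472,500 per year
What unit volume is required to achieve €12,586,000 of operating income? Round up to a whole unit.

171,626 pumps

Each unit contributes €362.19 − €239.49 = €122.70.
Required volume = (fixed costs + target profit) ÷ CM = (€8,472,500 + €12,586,000) ÷ €122.70 = 171,625.92, so 171,626 pumps.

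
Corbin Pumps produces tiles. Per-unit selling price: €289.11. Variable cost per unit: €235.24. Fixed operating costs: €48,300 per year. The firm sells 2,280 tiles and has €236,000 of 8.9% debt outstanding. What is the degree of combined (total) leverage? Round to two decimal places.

Contribution at this volume is 2,280 × €53.87 = €122,823.60.
Subtracting fixed costs: EBIT = €122,823.60 − €48,300 = €74,523.60. Interest = €21,004.00, so EBIT − I = €53,519.60.
DCL = contribution ÷ (EBIT − I) = €122,823.60 ÷ €53,519.60 = 2.2949.

2.29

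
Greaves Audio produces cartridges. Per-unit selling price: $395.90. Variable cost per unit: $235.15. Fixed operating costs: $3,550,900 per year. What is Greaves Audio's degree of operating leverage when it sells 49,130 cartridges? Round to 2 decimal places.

Total contribution margin = 49,130 × $160.75 = $7,897,647.50.
Operating income = contribution − fixed costs = $7,897,647.50 − $3,550,900 = $4,346,747.50.
Degree of operating leverage = $7,897,647.50 / $4,346,747.50 = 1.8169.

1.82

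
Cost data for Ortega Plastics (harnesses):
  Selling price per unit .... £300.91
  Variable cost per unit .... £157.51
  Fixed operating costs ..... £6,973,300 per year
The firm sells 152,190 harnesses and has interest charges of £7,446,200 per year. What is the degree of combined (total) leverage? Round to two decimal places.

2.95

At 152,190 units, contribution = 152,190 × £143.40 = £21,824,046.00.
Subtracting fixed costs: EBIT = £21,824,046.00 − £6,973,300 = £14,850,746.00. Interest = £7,446,200.00.
DOL = £21,824,046.00 ÷ £14,850,746.00 = 1.4696; DFL = £14,850,746.00 ÷ £7,404,546.00 = 2.0056.
Combined leverage = 1.4696 × 2.0056 = 2.9474.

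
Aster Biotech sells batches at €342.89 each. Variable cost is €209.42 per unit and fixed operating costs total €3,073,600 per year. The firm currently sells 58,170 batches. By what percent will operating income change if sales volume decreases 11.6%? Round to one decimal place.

-19.2%

Total contribution margin = 58,170 × €133.47 = €7,763,949.90.
EBIT = €7,763,949.90 − €3,073,600 = €4,690,349.90.
DOL = contribution ÷ EBIT = €7,763,949.90 ÷ €4,690,349.90 = 1.6553.
So EBIT moves 1.6553 × (-11.6%) = -19.2%.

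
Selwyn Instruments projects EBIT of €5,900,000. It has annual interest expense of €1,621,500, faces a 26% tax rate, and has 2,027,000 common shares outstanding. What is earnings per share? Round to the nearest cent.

€1.56

Interest = €1,621,500.00, so EBT = €5,900,000 − €1,621,500.00 = €4,278,500.00.
After tax at 26%: net income = €4,278,500.00 × 0.74 = €3,166,090.00.
EPS = €3,166,090.00 ÷ 2,027,000 = €1.56.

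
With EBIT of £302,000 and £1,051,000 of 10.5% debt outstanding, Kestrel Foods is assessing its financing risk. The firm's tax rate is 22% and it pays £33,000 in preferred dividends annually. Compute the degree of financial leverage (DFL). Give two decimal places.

Interest = £110,355.00.
Pre-tax preferred-dividend burden = £33,000 ÷ (1 − 0.22) = £42,307.69.
DFL = EBIT ÷ [EBIT − I − D_p/(1−t)] = £302,000 ÷ [£302,000 − £110,355.00 − £42,307.69] = £302,000 ÷ £149,337.31 = 2.0223.

2.02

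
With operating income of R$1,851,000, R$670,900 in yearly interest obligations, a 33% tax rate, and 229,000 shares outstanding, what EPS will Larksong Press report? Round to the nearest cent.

Pre-tax income = R$1,851,000 − R$670,900.00 = R$1,180,100.00.
After tax at 33%: net income = R$1,180,100.00 × 0.67 = R$790,667.00.
Per share: R$790,667.00 / 229,000 shares = R$3.45.

R$3.45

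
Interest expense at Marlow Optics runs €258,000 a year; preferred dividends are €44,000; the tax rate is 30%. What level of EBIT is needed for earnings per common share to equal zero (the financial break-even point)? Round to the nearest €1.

Grossing the preferred dividend up to pre-tax terms: €44,000 / (1 − 0.30) = €62,857.14.
Financial break-even EBIT = interest + D_p ÷ (1 − t) = €258,000 + €62,857.14 = €320,857.14.

€320,857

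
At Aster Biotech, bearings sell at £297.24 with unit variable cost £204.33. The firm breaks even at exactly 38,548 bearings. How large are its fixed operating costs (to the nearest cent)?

£3,581,494.68

Contribution margin per unit = £297.24 − £204.33 = £92.91.
Fixed costs = break-even units × CM = 38,548 × £92.91 = £3,581,494.68.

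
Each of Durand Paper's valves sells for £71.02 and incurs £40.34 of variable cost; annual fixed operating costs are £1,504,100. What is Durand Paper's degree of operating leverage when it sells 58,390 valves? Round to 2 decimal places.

6.24

Total contribution margin = 58,390 × £30.68 = £1,791,405.20.
Subtracting fixed costs: EBIT = £1,791,405.20 − £1,504,100 = £287,305.20.
So DOL = total CM / EBIT = £1,791,405.20 / £287,305.20 = 6.2352.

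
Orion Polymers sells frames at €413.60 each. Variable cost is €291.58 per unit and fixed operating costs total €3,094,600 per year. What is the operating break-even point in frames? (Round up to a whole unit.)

25,362 frames

Unit CM = price − variable cost = €413.60 − €291.58 = €122.02.
Units to break even: €3,094,600 ÷ €122.02 = 25,361.42, rounded up to 25,362.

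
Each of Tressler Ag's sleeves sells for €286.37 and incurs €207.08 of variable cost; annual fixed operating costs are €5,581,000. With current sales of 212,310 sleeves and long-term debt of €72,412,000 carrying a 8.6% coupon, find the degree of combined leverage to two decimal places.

At 212,310 units, contribution = 212,310 × €79.29 = €16,834,059.90.
Subtracting fixed costs: EBIT = €16,834,059.90 − €5,581,000 = €11,253,059.90. Interest = €6,227,432.00, so EBIT − I = €5,025,627.90.
Degree of total leverage = total CM / (EBIT − interest) = €16,834,059.90 / €5,025,627.90 = 3.3496.

3.35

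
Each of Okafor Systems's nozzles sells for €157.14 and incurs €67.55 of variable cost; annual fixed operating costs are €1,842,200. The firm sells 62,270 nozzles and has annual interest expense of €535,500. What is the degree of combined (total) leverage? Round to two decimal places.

1.74

Contribution at this volume is 62,270 × €89.59 = €5,578,769.30.
Subtracting fixed costs: EBIT = €5,578,769.30 − €1,842,200 = €3,736,569.30. Interest = €535,500.00, so EBIT − I = €3,201,069.30.
DCL = contribution ÷ (EBIT − I) = €5,578,769.30 ÷ €3,201,069.30 = 1.7428.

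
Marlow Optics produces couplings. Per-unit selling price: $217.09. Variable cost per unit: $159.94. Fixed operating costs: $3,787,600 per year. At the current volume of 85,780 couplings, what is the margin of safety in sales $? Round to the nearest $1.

$4,234,402

Contribution margin per unit = $217.09 − $159.94 = $57.15. Break-even units = $3,787,600 ÷ $57.15 = 66,274.72; break-even revenue = 66,274.72 × $217.09 = $14,387,578.02.
Actual sales revenue = 85,780 × $217.09 = $18,621,980.20.
Margin of safety = $18,621,980.20 − $14,387,578.02 = $4,234,402.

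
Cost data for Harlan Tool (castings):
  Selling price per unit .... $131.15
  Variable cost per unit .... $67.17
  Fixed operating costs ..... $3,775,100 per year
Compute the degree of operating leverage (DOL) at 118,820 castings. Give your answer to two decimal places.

Contribution at this volume is 118,820 × $63.98 = $7,602,103.60.
EBIT = $7,602,103.60 − $3,775,100 = $3,827,003.60.
DOL = contribution ÷ EBIT = $7,602,103.60 ÷ $3,827,003.60 = 1.9864.

1.99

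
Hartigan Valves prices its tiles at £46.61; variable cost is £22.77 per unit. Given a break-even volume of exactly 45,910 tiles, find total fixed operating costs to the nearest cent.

Each unit contributes £46.61 − £22.77 = £23.84.
Fixed costs = break-even units × CM = 45,910 × £23.84 = £1,094,494.40.

£1,094,494.40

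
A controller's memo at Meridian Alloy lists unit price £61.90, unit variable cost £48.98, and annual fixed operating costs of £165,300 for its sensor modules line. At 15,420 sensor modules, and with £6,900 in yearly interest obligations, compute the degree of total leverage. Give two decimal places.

7.37

At 15,420 units, contribution = 15,420 × £12.92 = £199,226.40.
Subtracting fixed costs: EBIT = £199,226.40 − £165,300 = £33,926.40. Interest = £6,900.00.
DOL = £199,226.40 ÷ £33,926.40 = 5.8723; DFL = £33,926.40 ÷ £27,026.40 = 1.2553.
DCL = DOL × DFL = 5.8723 × 1.2553 = 7.3715.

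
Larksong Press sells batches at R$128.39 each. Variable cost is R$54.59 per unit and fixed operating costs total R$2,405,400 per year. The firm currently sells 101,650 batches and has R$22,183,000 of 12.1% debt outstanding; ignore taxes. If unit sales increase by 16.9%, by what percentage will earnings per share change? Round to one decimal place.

At 101,650 units, contribution = 101,650 × R$73.80 = R$7,501,770.00.
Subtracting fixed costs: EBIT = R$7,501,770.00 − R$2,405,400 = R$5,096,370.00.
Interest = R$2,684,143.00, so EBIT − I = R$2,412,227.00.
Degree of combined leverage = contribution ÷ (EBIT − I) = R$7,501,770.00 ÷ R$2,412,227.00 = 3.1099.
%ΔEPS = DCL × %ΔSales = 3.1099 × +16.9% = +52.6%.

+52.6%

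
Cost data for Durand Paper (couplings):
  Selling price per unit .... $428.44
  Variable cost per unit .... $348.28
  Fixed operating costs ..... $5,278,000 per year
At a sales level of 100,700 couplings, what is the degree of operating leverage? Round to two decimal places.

At 100,700 units, contribution = 100,700 × $80.16 = $8,072,112.00.
Subtracting fixed costs: EBIT = $8,072,112.00 − $5,278,000 = $2,794,112.00.
DOL = contribution ÷ EBIT = $8,072,112.00 ÷ $2,794,112.00 = 2.8890.

2.89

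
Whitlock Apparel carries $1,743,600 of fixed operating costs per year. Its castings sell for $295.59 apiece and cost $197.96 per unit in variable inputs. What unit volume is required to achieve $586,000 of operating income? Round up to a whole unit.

Each unit contributes $295.59 − $197.96 = $97.63.
Required volume = (fixed costs + target profit) ÷ CM = ($1,743,600 + $586,000) ÷ $97.63 = 23,861.52, so 23,862 castings.

23,862 castings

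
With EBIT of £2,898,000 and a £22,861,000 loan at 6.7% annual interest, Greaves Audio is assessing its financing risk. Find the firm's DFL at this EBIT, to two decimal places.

2.12

Interest = £1,531,687.00.
DFL = EBIT ÷ (EBIT − I) = £2,898,000 ÷ (£2,898,000 − £1,531,687.00) = £2,898,000 ÷ £1,366,313.00 = 2.1210.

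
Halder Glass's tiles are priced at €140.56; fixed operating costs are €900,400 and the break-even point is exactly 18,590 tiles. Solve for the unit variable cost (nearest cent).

€92.13

Contribution per unit must be FC / Q = €900,400 / 18,590 = €48.4346.
Variable cost per unit = €140.56 − €48.4346 = €92.13.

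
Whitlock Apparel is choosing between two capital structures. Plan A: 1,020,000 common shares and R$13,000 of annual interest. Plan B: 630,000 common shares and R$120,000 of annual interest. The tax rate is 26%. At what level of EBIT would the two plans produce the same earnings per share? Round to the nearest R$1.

R$292,846

At indifference, (EBIT − 13,000)(1 − t)/1,020,000 = (EBIT − 120,000)(1 − t)/630,000.
The (1 − t) factor cancels: (EBIT − 13,000) × 630,000 = (EBIT − 120,000) × 1,020,000.
Solving, EBIT = (120,000·1,020,000 − 13,000·630,000) / (1,020,000 − 630,000) = 114,210,000,000 / 390,000 = 292,846.15.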